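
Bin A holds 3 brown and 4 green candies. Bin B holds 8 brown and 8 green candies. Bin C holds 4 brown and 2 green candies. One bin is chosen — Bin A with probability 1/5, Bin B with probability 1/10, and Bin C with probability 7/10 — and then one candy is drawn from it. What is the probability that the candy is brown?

From Bin A: P(brown) = 3/7.
From Bin B: P(brown) = 8/16.
From Bin C: P(brown) = 4/6.
Total probability = (1/5)(3/7) + (1/10)(8/16) + (7/10)(4/6) = 253/420.

253/420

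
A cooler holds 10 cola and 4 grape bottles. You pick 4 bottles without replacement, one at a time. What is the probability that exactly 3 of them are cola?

480/1001

One ordering (cola drawn first) has probability 10/14 × 9/13 × 8/12 × 4/11 = 2880/24024 = 120/1001.
There are C(4,3) = 4 such orderings, each equally likely, so P = 4 × 120/1001 = 480/1001.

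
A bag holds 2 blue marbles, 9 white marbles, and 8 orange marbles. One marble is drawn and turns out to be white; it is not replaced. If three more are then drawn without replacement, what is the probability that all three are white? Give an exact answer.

7/102

With the first marble removed, 8 white remain out of 18.
P = 8/18 × 7/17 × 6/16 = 336/4896 = 7/102.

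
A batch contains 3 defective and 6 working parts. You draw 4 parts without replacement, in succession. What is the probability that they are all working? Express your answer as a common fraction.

P(all working) = 6/9 × 5/8 × 4/7 × 3/6 = 360/3024 = 5/42.

5/42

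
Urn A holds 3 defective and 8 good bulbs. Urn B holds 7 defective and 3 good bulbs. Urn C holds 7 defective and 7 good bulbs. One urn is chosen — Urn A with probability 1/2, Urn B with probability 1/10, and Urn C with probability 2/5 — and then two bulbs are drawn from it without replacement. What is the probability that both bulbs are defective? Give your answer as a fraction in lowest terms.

1783/10725

From Urn A: P(both defective) = (3/11)(2/10) = 3/55.
From Urn B: P(both defective) = (7/10)(6/9) = 7/15.
From Urn C: P(both defective) = (7/14)(6/13) = 3/13.
Total probability = (1/2)(3/55) + (1/10)(7/15) + (2/5)(3/13) = 1783/10725.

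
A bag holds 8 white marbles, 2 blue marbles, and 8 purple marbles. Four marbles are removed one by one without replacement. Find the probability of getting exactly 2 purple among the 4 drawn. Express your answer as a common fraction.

One ordering (purple drawn first) has probability 8/18 × 7/17 × 10/16 × 9/15 = 5040/73440 = 7/102.
There are C(4,2) = 6 such orderings, each equally likely, so P = 6 × 7/102 = 7/17.

7/17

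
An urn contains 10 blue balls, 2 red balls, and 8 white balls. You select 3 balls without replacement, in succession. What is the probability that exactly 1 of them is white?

44/95

One ordering (white drawn first) has probability 8/20 × 12/19 × 11/18 = 1056/6840 = 44/285.
There are C(3,1) = 3 such orderings, each equally likely, so P = 3 × 44/285 = 44/95.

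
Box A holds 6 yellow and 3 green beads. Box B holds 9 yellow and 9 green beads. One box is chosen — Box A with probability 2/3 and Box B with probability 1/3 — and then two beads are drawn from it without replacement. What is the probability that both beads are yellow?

109/306

From Box A: P(both yellow) = (6/9)(5/8) = 5/12.
From Box B: P(both yellow) = (9/18)(8/17) = 4/17.
Total probability = (2/3)(5/12) + (1/3)(4/17) = 109/306.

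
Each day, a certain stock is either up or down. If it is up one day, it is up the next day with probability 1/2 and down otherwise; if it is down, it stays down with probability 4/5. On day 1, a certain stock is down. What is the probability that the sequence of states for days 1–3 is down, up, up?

1/10

Day 1 is given. For each transition, use the conditional probability from the current state:
P(up | down) = 1/5; P(up | up) = 1/2.
P = 1/5 × 1/2 = 1/10.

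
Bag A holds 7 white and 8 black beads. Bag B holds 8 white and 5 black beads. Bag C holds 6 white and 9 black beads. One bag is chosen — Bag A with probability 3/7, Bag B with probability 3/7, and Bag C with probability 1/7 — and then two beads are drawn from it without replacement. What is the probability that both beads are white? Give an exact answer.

From Bag A: P(both white) = (7/15)(6/14) = 1/5.
From Bag B: P(both white) = (8/13)(7/12) = 14/39.
From Bag C: P(both white) = (6/15)(5/14) = 1/7.
Total probability = (3/7)(1/5) + (3/7)(14/39) + (1/7)(1/7) = 828/3185.

828/3185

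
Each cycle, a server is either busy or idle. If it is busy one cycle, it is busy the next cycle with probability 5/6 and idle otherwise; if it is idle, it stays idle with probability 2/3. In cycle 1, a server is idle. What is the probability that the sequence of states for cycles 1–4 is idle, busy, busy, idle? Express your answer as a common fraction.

Cycle 1 is given. For each transition, use the conditional probability from the current state:
P(busy | idle) = 1/3; P(busy | busy) = 5/6; P(idle | busy) = 1/6.
P = 1/3 × 5/6 × 1/6 = 5/108.

5/108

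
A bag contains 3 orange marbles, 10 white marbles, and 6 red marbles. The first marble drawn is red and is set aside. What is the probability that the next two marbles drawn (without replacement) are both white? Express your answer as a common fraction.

5/17

With the first marble removed, 10 white remain out of 18.
P = 10/18 × 9/17 = 90/306 = 5/17.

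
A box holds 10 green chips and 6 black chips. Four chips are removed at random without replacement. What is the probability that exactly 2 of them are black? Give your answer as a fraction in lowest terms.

135/364

One ordering (black drawn first) has probability 6/16 × 5/15 × 10/14 × 9/13 = 2700/43680 = 45/728.
There are C(4,2) = 6 such orderings, each equally likely, so P = 6 × 45/728 = 135/364.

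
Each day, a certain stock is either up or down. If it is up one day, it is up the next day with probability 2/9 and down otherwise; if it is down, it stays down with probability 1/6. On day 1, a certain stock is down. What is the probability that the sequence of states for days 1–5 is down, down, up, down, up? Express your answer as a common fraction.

175/1944

Day 1 is given. For each transition, use the conditional probability from the current state:
P(down | down) = 1/6; P(up | down) = 5/6; P(down | up) = 7/9; P(up | down) = 5/6.
P = 1/6 × 5/6 × 7/9 × 5/6 = 175/1944.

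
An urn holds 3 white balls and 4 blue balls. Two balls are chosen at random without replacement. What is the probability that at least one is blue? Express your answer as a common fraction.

P(no blue) = 3/7 × 2/6 = 6/42 = 1/7.
P(at least one) = 1 − 1/7 = 6/7.

6/7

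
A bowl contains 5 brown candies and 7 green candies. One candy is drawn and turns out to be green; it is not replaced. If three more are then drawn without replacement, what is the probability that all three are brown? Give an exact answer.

After the first draw, 5 of the remaining 11 candies are brown.
P = 5/11 × 4/10 × 3/9 = 60/990 = 2/33.

2/33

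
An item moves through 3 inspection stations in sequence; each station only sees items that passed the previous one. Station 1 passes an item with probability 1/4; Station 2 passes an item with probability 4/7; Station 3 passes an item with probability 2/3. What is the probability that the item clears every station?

2/21

The events are sequential, so multiply the conditional probabilities:
P = 1/4 × 4/7 × 2/3 = 8/84 = 2/21.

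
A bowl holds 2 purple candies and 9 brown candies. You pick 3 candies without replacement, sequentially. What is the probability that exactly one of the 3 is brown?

One ordering (brown drawn first) has probability 9/11 × 2/10 × 1/9 = 18/990 = 1/55.
There are C(3,1) = 3 such orderings, each equally likely, so P = 3 × 1/55 = 3/55.

3/55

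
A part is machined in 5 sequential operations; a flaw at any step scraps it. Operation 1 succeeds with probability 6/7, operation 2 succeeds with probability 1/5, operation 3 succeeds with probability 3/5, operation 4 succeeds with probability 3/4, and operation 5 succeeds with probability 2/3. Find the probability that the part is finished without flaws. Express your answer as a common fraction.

Multiplying along the chain,
P = 6/7 × 1/5 × 3/5 × 3/4 × 2/3 = 108/2100 = 9/175.

9/175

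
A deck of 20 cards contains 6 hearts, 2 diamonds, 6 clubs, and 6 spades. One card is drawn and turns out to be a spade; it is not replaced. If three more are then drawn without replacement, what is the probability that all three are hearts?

20/969

After the first draw, 6 of the remaining 19 cards are hearts.
P = 6/19 × 5/18 × 4/17 = 120/5814 = 20/969.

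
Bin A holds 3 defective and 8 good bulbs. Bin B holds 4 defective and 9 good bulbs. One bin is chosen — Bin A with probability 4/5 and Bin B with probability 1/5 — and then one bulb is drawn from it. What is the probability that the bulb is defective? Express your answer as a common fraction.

40/143

From Bin A: P(defective) = 3/11.
From Bin B: P(defective) = 4/13.
Total probability = (4/5)(3/11) + (1/5)(4/13) = 40/143.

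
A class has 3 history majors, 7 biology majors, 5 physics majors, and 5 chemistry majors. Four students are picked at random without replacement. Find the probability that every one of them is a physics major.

1/969

P(all physics majors) = 5/20 × 4/19 × 3/18 × 2/17 = 120/116280 = 1/969.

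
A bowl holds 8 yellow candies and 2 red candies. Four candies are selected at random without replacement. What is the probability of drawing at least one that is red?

2/3

P(no red) = 8/10 × 7/9 × 6/8 × 5/7 = 1680/5040 = 1/3.
P(at least one) = 1 − 1/3 = 2/3.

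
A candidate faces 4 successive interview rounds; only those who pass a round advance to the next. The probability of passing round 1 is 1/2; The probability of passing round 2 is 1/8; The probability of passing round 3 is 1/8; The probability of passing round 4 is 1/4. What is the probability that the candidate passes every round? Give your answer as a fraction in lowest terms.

1/512

Multiplying along the chain,
P = 1/2 × 1/8 × 1/8 × 1/4 = 1/512.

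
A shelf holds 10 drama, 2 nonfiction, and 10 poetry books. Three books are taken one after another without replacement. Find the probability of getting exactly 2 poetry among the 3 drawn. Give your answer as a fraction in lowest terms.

One ordering (poetry drawn first) has probability 10/22 × 9/21 × 12/20 = 1080/9240 = 9/77.
There are C(3,2) = 3 such orderings, each equally likely, so P = 3 × 9/77 = 27/77.

27/77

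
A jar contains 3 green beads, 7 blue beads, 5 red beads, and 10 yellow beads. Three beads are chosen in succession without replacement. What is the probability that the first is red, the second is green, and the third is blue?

7/920

Multiply the probability of each draw given the previous ones:
P = 5/25 × 3/24 × 7/23 = 105/13800 = 7/920.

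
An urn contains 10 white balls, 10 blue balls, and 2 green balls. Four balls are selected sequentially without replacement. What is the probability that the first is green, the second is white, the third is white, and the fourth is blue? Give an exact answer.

15/1463

Multiply the probability of each draw given the previous ones:
P = 2/22 × 10/21 × 9/20 × 10/19 = 1800/175560 = 15/1463.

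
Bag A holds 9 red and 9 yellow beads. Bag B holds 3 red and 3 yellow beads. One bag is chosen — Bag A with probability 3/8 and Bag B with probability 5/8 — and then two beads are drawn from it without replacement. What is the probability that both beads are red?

From Bag A: P(both red) = (9/18)(8/17) = 4/17.
From Bag B: P(both red) = (3/6)(2/5) = 1/5.
Total probability = (3/8)(4/17) + (5/8)(1/5) = 29/136.

29/136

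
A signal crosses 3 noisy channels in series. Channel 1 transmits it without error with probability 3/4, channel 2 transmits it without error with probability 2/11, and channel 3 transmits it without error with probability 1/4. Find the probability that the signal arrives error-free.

Each stage is reached only if all earlier stages succeed, so
P = 3/4 × 2/11 × 1/4 = 6/176 = 3/88.

3/88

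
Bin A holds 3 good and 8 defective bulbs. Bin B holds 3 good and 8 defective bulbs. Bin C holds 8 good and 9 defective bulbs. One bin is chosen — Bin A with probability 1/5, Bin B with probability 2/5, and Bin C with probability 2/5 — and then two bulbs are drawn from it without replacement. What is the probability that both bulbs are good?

From Bin A: P(both good) = (3/11)(2/10) = 3/55.
From Bin B: P(both good) = (3/11)(2/10) = 3/55.
From Bin C: P(both good) = (8/17)(7/16) = 7/34.
Total probability = (1/5)(3/55) + (2/5)(3/55) + (2/5)(7/34) = 538/4675.

538/4675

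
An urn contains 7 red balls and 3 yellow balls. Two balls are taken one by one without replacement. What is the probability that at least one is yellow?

8/15

P(no yellow) = 7/10 × 6/9 = 42/90 = 7/15.
P(at least one) = 1 − 7/15 = 8/15.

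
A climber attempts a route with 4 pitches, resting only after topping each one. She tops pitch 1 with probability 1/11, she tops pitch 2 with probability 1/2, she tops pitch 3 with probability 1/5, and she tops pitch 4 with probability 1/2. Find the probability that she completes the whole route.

Each stage is reached only if all earlier stages succeed, so
P = 1/11 × 1/2 × 1/5 × 1/2 = 1/220.

1/220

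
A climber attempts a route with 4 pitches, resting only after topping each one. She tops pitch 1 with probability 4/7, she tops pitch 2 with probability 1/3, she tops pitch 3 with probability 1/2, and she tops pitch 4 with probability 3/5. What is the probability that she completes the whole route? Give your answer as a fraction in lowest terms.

2/35

Multiplying along the chain,
P = 4/7 × 1/3 × 1/2 × 3/5 = 12/210 = 2/35.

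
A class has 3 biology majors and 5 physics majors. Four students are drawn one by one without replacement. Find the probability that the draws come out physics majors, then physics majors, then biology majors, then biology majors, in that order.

1/14

Multiply the probability of each draw given the previous ones:
P = 5/8 × 4/7 × 3/6 × 2/5 = 120/1680 = 1/14.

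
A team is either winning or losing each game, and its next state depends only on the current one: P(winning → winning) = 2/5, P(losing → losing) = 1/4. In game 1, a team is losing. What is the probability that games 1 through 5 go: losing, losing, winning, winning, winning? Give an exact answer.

3/100

Game 1 is given. For each transition, use the conditional probability from the current state:
P(losing | losing) = 1/4; P(winning | losing) = 3/4; P(winning | winning) = 2/5; P(winning | winning) = 2/5.
P = 1/4 × 3/4 × 2/5 × 2/5 = 12/400 = 3/100.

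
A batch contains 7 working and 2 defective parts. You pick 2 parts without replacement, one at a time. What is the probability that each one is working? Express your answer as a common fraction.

P = 7/9 × 6/8 = 42/72 = 7/12.

7/12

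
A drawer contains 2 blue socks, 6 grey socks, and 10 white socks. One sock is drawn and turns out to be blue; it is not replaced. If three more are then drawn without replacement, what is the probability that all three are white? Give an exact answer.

After the first draw, 10 of the remaining 17 socks are white.
P = 10/17 × 9/16 × 8/15 = 720/4080 = 3/17.

3/17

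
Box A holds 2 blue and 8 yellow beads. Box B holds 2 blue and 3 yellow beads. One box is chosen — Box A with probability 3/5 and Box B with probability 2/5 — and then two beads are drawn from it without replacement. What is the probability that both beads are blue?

4/75

From Box A: P(both blue) = (2/10)(1/9) = 1/45.
From Box B: P(both blue) = (2/5)(1/4) = 1/10.
Total probability = (3/5)(1/45) + (2/5)(1/10) = 4/75.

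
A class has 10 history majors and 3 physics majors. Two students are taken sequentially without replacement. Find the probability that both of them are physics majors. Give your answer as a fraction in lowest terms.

P = 3/13 × 2/12 = 6/156 = 1/26.

1/26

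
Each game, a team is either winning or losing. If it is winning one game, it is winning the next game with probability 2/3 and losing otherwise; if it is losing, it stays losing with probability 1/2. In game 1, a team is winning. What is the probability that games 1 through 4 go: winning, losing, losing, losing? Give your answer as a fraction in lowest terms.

Game 1 is given. For each transition, use the conditional probability from the current state:
P(losing | winning) = 1/3; P(losing | losing) = 1/2; P(losing | losing) = 1/2.
P = 1/3 × 1/2 × 1/2 = 1/12.

1/12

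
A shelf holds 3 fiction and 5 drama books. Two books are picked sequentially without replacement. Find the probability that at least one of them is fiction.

P(no fiction) = 5/8 × 4/7 = 20/56 = 5/14.
P(at least one) = 1 − 5/14 = 9/14.

9/14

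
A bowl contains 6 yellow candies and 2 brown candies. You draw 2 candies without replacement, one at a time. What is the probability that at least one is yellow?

27/28

P(no yellow) = 2/8 × 1/7 = 2/56 = 1/28.
P(at least one) = 1 − 1/28 = 27/28.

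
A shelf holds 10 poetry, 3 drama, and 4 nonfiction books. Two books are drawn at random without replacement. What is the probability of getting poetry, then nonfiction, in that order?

Multiply the probability of each draw given the previous ones:
P = 10/17 × 4/16 = 40/272 = 5/34.

5/34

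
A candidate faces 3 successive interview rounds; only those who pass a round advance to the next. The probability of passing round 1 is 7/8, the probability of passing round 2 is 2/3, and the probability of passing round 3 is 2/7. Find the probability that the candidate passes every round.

1/6

Multiplying along the chain,
P = 7/8 × 2/3 × 2/7 = 28/168 = 1/6.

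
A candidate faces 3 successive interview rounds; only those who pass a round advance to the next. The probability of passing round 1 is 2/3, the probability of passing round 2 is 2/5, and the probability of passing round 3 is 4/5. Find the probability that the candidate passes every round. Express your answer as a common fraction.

16/75

Each stage is reached only if all earlier stages succeed, so
P = 2/3 × 2/5 × 4/5 = 16/75.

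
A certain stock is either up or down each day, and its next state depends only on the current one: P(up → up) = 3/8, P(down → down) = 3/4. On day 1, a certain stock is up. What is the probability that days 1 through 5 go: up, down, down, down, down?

135/512

Day 1 is given. For each transition, use the conditional probability from the current state:
P(down | up) = 5/8; P(down | down) = 3/4; P(down | down) = 3/4; P(down | down) = 3/4.
P = 5/8 × 3/4 × 3/4 × 3/4 = 135/512.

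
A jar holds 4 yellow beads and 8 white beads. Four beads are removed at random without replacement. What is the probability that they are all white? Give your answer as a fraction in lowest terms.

14/99

P(every draw is white) = 8/12 × 7/11 × 6/10 × 5/9 = 1680/11880 = 14/99.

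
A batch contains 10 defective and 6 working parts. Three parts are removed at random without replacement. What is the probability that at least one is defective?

27/28

P(no defective) = 6/16 × 5/15 × 4/14 = 120/3360 = 1/28.
P(at least one) = 1 − 1/28 = 27/28.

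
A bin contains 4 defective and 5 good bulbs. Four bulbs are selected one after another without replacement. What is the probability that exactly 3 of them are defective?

One ordering (defective drawn first) has probability 4/9 × 3/8 × 2/7 × 5/6 = 120/3024 = 5/126.
There are C(4,3) = 4 such orderings, each equally likely, so P = 4 × 5/126 = 10/63.

10/63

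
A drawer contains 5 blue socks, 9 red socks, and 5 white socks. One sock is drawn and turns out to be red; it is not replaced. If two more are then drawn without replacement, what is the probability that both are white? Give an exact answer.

10/153

With the first sock removed, 5 white remain out of 18.
P = 5/18 × 4/17 = 20/306 = 10/153.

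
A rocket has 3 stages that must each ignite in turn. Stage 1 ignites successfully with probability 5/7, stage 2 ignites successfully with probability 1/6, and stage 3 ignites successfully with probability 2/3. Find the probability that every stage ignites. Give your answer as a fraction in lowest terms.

5/63

Each stage is reached only if all earlier stages succeed, so
P = 5/7 × 1/6 × 2/3 = 10/126 = 5/63.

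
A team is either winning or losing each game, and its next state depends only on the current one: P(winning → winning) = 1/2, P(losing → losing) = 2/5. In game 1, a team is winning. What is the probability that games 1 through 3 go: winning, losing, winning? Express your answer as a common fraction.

3/10

Game 1 is given. For each transition, use the conditional probability from the current state:
P(losing | winning) = 1/2; P(winning | losing) = 3/5.
P = 1/2 × 3/5 = 3/10.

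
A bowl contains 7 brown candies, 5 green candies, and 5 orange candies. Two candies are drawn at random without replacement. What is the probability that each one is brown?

P(all brown) = 7/17 × 6/16 = 42/272 = 21/136.

21/136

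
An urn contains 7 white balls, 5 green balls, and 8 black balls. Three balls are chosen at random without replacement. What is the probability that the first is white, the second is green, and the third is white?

Chain rule:
P = 7/20 × 5/19 × 6/18 = 210/6840 = 7/228.

7/228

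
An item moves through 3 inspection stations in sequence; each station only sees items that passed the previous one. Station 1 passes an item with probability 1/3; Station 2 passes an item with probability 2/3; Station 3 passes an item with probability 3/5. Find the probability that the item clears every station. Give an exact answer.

Multiplying along the chain,
P = 1/3 × 2/3 × 3/5 = 6/45 = 2/15.

2/15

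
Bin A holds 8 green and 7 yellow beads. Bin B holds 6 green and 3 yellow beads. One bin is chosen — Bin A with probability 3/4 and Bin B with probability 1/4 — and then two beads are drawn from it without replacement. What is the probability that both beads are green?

From Bin A: P(both green) = (8/15)(7/14) = 4/15.
From Bin B: P(both green) = (6/9)(5/8) = 5/12.
Total probability = (3/4)(4/15) + (1/4)(5/12) = 73/240.

73/240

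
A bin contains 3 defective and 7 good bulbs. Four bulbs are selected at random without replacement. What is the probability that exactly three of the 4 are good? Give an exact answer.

One ordering (good drawn first) has probability 7/10 × 6/9 × 5/8 × 3/7 = 630/5040 = 1/8.
There are C(4,3) = 4 such orderings, each equally likely, so P = 4 × 1/8 = 1/2.

1/2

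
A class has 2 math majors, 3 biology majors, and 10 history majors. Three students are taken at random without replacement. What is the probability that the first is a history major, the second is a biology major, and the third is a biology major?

Multiply the probability of each draw given the previous ones:
P = 10/15 × 3/14 × 2/13 = 60/2730 = 2/91.

2/91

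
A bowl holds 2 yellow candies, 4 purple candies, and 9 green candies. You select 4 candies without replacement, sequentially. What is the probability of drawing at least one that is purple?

69/91

P(no purple) = 11/15 × 10/14 × 9/13 × 8/12 = 7920/32760 = 22/91.
P(at least one) = 1 − 22/91 = 69/91.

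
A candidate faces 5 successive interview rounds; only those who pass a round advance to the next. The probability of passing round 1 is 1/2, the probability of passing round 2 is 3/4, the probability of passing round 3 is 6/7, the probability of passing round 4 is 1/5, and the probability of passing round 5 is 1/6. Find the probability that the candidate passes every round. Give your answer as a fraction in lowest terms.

3/280

Multiplying along the chain,
P = 1/2 × 3/4 × 6/7 × 1/5 × 1/6 = 18/1680 = 3/280.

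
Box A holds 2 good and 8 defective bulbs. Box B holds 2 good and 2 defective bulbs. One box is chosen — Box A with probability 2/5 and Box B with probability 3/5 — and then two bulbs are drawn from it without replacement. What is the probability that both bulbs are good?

From Box A: P(both good) = (2/10)(1/9) = 1/45.
From Box B: P(both good) = (2/4)(1/3) = 1/6.
Total probability = (2/5)(1/45) + (3/5)(1/6) = 49/450.

49/450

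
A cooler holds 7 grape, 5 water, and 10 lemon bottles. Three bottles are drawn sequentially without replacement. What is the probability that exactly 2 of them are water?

17/154

One ordering (water drawn first) has probability 5/22 × 4/21 × 17/20 = 340/9240 = 17/462.
There are C(3,2) = 3 such orderings, each equally likely, so P = 3 × 17/462 = 17/154.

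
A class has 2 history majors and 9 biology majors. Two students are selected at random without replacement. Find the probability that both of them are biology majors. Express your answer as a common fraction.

36/55

P = 9/11 × 8/10 = 72/110 = 36/55.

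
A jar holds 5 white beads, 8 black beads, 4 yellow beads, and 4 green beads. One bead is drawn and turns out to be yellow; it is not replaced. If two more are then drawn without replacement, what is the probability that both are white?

With the first bead removed, 5 white remain out of 20.
P = 5/20 × 4/19 = 20/380 = 1/19.

1/19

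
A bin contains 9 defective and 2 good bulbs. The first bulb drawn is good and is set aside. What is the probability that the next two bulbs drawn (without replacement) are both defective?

After the first draw, 9 of the remaining 10 bulbs are defective.
P = 9/10 × 8/9 = 72/90 = 4/5.

4/5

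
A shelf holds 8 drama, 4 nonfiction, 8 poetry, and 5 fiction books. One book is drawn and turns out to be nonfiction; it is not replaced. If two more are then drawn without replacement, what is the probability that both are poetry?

7/69

After the first draw, 8 of the remaining 24 books are poetry.
P = 8/24 × 7/23 = 56/552 = 7/69.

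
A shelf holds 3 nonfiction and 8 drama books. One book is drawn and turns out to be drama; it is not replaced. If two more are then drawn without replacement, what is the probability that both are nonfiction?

With the first book removed, 3 nonfiction remain out of 10.
P = 3/10 × 2/9 = 6/90 = 1/15.

1/15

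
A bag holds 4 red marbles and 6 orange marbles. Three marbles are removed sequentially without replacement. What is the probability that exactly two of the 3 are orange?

One ordering (orange drawn first) has probability 6/10 × 5/9 × 4/8 = 120/720 = 1/6.
There are C(3,2) = 3 such orderings, each equally likely, so P = 3 × 1/6 = 1/2.

1/2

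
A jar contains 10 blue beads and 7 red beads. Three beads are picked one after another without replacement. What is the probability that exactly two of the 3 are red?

One ordering (red drawn first) has probability 7/17 × 6/16 × 10/15 = 420/4080 = 7/68.
There are C(3,2) = 3 such orderings, each equally likely, so P = 3 × 7/68 = 21/68.

21/68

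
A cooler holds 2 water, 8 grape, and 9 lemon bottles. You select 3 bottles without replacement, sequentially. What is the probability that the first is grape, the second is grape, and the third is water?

56/2907

Multiply the probability of each draw given the previous ones:
P = 8/19 × 7/18 × 2/17 = 112/5814 = 56/2907.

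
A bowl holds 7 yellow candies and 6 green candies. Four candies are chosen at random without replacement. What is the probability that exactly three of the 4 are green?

One ordering (green drawn first) has probability 6/13 × 5/12 × 4/11 × 7/10 = 840/17160 = 7/143.
There are C(4,3) = 4 such orderings, each equally likely, so P = 4 × 7/143 = 28/143.

28/143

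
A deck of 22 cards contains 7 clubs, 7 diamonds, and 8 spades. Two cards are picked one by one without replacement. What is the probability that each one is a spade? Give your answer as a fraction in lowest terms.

4/33

P = 8/22 × 7/21 = 56/462 = 4/33.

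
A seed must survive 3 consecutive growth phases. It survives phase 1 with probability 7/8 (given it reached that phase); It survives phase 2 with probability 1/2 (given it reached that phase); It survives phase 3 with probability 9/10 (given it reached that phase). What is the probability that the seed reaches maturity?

Each stage is reached only if all earlier stages succeed, so
P = 7/8 × 1/2 × 9/10 = 63/160.

63/160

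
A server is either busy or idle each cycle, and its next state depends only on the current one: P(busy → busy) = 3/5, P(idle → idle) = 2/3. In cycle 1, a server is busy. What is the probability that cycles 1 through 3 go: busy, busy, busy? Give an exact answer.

Cycle 1 is given. For each transition, use the conditional probability from the current state:
P(busy | busy) = 3/5; P(busy | busy) = 3/5.
P = 3/5 × 3/5 = 9/25.

9/25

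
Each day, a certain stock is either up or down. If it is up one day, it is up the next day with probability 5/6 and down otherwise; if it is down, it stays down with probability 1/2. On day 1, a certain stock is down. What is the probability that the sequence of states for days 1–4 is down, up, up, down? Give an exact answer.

5/72

Day 1 is given. For each transition, use the conditional probability from the current state:
P(up | down) = 1/2; P(up | up) = 5/6; P(down | up) = 1/6.
P = 1/2 × 5/6 × 1/6 = 5/72.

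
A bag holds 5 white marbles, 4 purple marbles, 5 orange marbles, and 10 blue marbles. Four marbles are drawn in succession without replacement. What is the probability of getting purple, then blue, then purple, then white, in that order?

Each draw changes the counts, so multiply the conditional probabilities along the sequence:
P = 4/24 × 10/23 × 3/22 × 5/21 = 600/255024 = 25/10626.

25/10626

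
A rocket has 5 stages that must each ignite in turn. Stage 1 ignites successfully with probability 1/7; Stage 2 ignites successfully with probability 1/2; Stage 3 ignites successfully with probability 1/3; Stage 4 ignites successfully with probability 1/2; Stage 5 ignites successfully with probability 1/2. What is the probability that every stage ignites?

1/168

Multiplying along the chain,
P = 1/7 × 1/2 × 1/3 × 1/2 × 1/2 = 1/168.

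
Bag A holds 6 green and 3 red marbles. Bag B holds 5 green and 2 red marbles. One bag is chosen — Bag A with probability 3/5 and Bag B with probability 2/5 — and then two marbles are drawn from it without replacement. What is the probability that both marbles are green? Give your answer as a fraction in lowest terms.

37/84

From Bag A: P(both green) = (6/9)(5/8) = 5/12.
From Bag B: P(both green) = (5/7)(4/6) = 10/21.
Total probability = (3/5)(5/12) + (2/5)(10/21) = 37/84.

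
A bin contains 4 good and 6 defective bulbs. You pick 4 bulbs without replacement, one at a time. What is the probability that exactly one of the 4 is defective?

4/35

One ordering (defective drawn first) has probability 6/10 × 4/9 × 3/8 × 2/7 = 144/5040 = 1/35.
There are C(4,1) = 4 such orderings, each equally likely, so P = 4 × 1/35 = 4/35.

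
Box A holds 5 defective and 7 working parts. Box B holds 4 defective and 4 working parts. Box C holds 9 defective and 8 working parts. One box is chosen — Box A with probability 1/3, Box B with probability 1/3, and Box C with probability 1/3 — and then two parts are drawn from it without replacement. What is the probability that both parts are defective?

From Box A: P(both defective) = (5/12)(4/11) = 5/33.
From Box B: P(both defective) = (4/8)(3/7) = 3/14.
From Box C: P(both defective) = (9/17)(8/16) = 9/34.
Total probability = (1/3)(5/33) + (1/3)(3/14) + (1/3)(9/34) = 2476/11781.

2476/11781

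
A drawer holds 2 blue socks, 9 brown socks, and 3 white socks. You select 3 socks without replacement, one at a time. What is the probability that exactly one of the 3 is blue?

33/91

One ordering (blue drawn first) has probability 2/14 × 12/13 × 11/12 = 264/2184 = 11/91.
There are C(3,1) = 3 such orderings, each equally likely, so P = 3 × 11/91 = 33/91.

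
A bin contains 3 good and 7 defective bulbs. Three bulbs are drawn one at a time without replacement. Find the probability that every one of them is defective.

P(all defective) = 7/10 × 6/9 × 5/8 = 210/720 = 7/24.

7/24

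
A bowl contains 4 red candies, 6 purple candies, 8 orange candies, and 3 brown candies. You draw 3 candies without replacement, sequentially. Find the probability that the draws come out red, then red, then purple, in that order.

Chain rule:
P = 4/21 × 3/20 × 6/19 = 72/7980 = 6/665.

6/665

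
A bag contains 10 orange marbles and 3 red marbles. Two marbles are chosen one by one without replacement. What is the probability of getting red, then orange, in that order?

Chain rule:
P = 3/13 × 10/12 = 30/156 = 5/26.

5/26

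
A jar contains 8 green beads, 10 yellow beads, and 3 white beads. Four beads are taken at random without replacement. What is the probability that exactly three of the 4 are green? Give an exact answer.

104/855

One ordering (green drawn first) has probability 8/21 × 7/20 × 6/19 × 13/18 = 4368/143640 = 26/855.
There are C(4,3) = 4 such orderings, each equally likely, so P = 4 × 26/855 = 104/855.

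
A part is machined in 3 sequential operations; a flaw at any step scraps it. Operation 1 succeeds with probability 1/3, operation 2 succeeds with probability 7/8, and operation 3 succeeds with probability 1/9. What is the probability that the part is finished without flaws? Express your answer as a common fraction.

The events are sequential, so multiply the conditional probabilities:
P = 1/3 × 7/8 × 1/9 = 7/216.

7/216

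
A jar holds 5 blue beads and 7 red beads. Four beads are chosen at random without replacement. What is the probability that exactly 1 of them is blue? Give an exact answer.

35/99

One ordering (blue drawn first) has probability 5/12 × 7/11 × 6/10 × 5/9 = 1050/11880 = 35/396.
There are C(4,1) = 4 such orderings, each equally likely, so P = 4 × 35/396 = 35/99.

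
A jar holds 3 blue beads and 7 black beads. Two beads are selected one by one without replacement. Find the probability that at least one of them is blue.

8/15

P(no blue) = 7/10 × 6/9 = 42/90 = 7/15.
P(at least one) = 1 − 7/15 = 8/15.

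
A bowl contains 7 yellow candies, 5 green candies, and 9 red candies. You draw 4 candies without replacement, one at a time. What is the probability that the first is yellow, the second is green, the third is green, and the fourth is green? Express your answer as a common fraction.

1/342

Multiply the probability of each draw given the previous ones:
P = 7/21 × 5/20 × 4/19 × 3/18 = 420/143640 = 1/342.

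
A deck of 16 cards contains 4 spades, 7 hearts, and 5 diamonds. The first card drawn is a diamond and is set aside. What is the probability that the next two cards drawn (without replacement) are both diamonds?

After the first draw, 4 of the remaining 15 cards are diamonds.
P = 4/15 × 3/14 = 12/210 = 2/35.

2/35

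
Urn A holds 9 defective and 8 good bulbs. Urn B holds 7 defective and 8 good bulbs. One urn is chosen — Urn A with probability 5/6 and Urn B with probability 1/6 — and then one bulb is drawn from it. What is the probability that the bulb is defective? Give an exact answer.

397/765

From Urn A: P(defective) = 9/17.
From Urn B: P(defective) = 7/15.
Total probability = (5/6)(9/17) + (1/6)(7/15) = 397/765.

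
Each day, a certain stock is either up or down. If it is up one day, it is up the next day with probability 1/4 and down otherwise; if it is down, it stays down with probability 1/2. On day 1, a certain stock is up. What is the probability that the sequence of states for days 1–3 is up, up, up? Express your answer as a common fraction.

Day 1 is given. For each transition, use the conditional probability from the current state:
P(up | up) = 1/4; P(up | up) = 1/4.
P = 1/4 × 1/4 = 1/16.

1/16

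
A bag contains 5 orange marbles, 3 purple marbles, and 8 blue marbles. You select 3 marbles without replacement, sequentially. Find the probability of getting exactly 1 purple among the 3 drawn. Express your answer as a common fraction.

117/280

One ordering (purple drawn first) has probability 3/16 × 13/15 × 12/14 = 468/3360 = 39/280.
There are C(3,1) = 3 such orderings, each equally likely, so P = 3 × 39/280 = 117/280.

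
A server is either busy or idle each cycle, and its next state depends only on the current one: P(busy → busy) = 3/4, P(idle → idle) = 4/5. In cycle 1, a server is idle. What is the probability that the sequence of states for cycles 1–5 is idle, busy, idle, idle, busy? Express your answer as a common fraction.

1/125

Cycle 1 is given. For each transition, use the conditional probability from the current state:
P(busy | idle) = 1/5; P(idle | busy) = 1/4; P(idle | idle) = 4/5; P(busy | idle) = 1/5.
P = 1/5 × 1/4 × 4/5 × 1/5 = 4/500 = 1/125.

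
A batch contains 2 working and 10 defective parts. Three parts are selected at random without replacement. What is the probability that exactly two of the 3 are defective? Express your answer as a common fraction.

One ordering (defective drawn first) has probability 10/12 × 9/11 × 2/10 = 180/1320 = 3/22.
There are C(3,2) = 3 such orderings, each equally likely, so P = 3 × 3/22 = 9/22.

9/22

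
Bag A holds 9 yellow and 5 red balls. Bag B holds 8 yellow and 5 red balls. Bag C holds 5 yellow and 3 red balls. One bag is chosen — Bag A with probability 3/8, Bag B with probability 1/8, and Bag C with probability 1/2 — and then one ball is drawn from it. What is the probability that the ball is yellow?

459/728

From Bag A: P(yellow) = 9/14.
From Bag B: P(yellow) = 8/13.
From Bag C: P(yellow) = 5/8.
Total probability = (3/8)(9/14) + (1/8)(8/13) + (1/2)(5/8) = 459/728.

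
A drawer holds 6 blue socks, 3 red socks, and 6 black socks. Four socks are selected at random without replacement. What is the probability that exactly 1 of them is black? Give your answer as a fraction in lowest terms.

One ordering (black drawn first) has probability 6/15 × 9/14 × 8/13 × 7/12 = 3024/32760 = 6/65.
There are C(4,1) = 4 such orderings, each equally likely, so P = 4 × 6/65 = 24/65.

24/65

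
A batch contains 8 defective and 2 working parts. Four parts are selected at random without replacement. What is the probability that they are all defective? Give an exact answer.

P(all defective) = 8/10 × 7/9 × 6/8 × 5/7 = 1680/5040 = 1/3.

1/3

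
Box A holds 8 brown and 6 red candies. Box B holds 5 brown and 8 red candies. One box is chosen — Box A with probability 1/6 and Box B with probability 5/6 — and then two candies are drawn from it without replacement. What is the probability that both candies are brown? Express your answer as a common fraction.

37/234

From Box A: P(both brown) = (8/14)(7/13) = 4/13.
From Box B: P(both brown) = (5/13)(4/12) = 5/39.
Total probability = (1/6)(4/13) + (5/6)(5/39) = 37/234.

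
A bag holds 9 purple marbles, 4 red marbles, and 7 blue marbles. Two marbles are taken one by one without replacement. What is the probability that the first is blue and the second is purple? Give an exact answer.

Multiply the probability of each draw given the previous ones:
P = 7/20 × 9/19 = 63/380.

63/380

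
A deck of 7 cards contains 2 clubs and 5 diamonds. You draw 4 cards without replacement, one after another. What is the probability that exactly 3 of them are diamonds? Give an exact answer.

4/7

One ordering (diamonds drawn first) has probability 5/7 × 4/6 × 3/5 × 2/4 = 120/840 = 1/7.
There are C(4,3) = 4 such orderings, each equally likely, so P = 4 × 1/7 = 4/7.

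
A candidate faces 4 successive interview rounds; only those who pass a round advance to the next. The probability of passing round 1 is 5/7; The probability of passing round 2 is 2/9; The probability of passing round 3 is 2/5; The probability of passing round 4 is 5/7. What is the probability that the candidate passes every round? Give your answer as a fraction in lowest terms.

20/441

The events are sequential, so multiply the conditional probabilities:
P = 5/7 × 2/9 × 2/5 × 5/7 = 100/2205 = 20/441.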